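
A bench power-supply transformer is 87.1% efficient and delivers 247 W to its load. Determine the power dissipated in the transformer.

P_loss ≈ 36.6 W

P_in = P_out/η = 247/0.871 = 283.582 W.
P_loss = P_in − P_out = 283.582 − 247 = 36.6 W.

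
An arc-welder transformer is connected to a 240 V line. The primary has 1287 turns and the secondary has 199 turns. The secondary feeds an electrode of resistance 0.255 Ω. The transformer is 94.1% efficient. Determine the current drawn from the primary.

V_s = 240 × 199/1287 = 37.110 V.
I_s = V_s/R = 37.110/0.255 = 145.53 A.
P_out = V_s I_s = 37.110 × 145.53 = 5400.5 W.
P_in = P_out/η = 5400.5/0.941 = 5739.1 W.
I_p = P_in/V_p = 5739.1/240 = 23.9 A.

I_p ≈ 23.9 A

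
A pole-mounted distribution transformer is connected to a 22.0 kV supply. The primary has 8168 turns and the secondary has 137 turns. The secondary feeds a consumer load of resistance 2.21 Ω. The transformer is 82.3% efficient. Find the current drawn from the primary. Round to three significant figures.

V_s = 22000 × 137/8168 = 369.00 V.
I_s = V_s/R = 369.00/2.21 = 166.97 A.
P_out = V_s I_s = 369.00 × 166.97 = 61612 W.
P_in = P_out/η = 61612/0.823 = 74862 W.
I_p = P_in/V_p = 74862/22000 = 3.40 A.

I_p ≈ 3.40 A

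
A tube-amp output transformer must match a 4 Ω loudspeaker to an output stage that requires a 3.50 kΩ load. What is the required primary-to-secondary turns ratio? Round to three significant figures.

N_p/N_s ≈ 29.6

Z_p/Z_s = (N_p/N_s)², so N_p/N_s = √(3500/4) = √875 = 29.6.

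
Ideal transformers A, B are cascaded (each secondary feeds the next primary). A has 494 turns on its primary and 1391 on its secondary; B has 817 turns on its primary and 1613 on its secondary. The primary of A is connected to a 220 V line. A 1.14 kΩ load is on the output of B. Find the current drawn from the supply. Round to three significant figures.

Secondary of A: V = 220.00 × 1391/494 = 619.47 V.
Secondary of B: V = 619.47 × 1613/817 = 1223.0 V.
I_load = 1223.0/1140 = 1.0728 A, so P_out = 1223.0 × 1.0728 = 1312.1 W.
All ideal ⇒ P_in = P_out, so I_supply = 1312.1/220 = 5.96 A.

I_supply ≈ 5.96 A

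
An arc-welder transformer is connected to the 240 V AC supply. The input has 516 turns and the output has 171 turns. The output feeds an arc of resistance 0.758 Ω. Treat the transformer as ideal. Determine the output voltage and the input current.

V_out ≈ 79.5 V, I_in ≈ 34.8 A

V_out = V_in × N_out/N_in = 240 × 171/516 = 79.535 V.
I_out = V_out/R = 79.535/0.758 = 104.93 A.
I_in = I_out × N_out/N_in = 104.93 × 171/516 = 34.8 A.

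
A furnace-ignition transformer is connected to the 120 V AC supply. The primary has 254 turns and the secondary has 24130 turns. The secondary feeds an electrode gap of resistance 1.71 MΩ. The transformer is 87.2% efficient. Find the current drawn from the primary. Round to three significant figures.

V_s = 120 × 24130/254 = 11400 V.
I_s = V_s/R = 11400/(1.71×10^6) = 0.0066667 A.
P_out = V_s I_s = 11400 × 0.0066667 = 76.000 W.
P_in = P_out/η = 76.000/0.872 = 87.156 W.
I_p = P_in/V_p = 87.156/120 = 0.726 A.

I_p ≈ 0.726 A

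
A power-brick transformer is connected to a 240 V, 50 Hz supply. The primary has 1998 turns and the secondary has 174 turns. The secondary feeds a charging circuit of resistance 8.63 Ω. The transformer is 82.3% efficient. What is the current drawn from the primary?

V_s = 240 × 174/1998 = 20.901 V.
I_s = V_s/R = 20.901/8.63 = 2.4219 A.
P_out = V_s I_s = 20.901 × 2.4219 = 50.620 W.
P_in = P_out/η = 50.620/0.823 = 61.506 W.
I_p = P_in/V_p = 61.506/240 = 0.256 A.

I_p ≈ 0.256 A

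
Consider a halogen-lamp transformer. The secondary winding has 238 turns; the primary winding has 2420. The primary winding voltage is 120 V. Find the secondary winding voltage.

V_s ≈ 11.8 V

V_s/V_p = N_s/N_p, so V_s = 120 × 238/2420 = 11.8 V.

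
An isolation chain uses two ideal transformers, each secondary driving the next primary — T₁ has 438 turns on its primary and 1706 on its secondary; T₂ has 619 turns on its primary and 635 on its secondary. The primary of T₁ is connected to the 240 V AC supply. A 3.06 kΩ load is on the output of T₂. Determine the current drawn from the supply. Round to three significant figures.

Secondary of T₁: V = 240.00 × 1706/438 = 934.79 V.
Secondary of T₂: V = 934.79 × 635/619 = 958.96 V.
I_load = 958.96/3060 = 0.31338 A, so P_out = 958.96 × 0.31338 = 300.52 W.
All ideal ⇒ P_in = P_out, so I_supply = 300.52/240 = 1.25 A.

I_supply ≈ 1.25 A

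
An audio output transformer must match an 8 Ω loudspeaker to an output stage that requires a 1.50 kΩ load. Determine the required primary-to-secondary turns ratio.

N_p/N_s ≈ 13.7

Z_p/Z_s = (N_p/N_s)², so N_p/N_s = √(1500/8) = √188 = 13.7.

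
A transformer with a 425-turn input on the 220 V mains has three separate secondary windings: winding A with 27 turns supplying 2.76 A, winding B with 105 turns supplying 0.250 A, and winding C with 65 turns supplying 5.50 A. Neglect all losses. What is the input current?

V_A = 220 × 27/425 = 13.976 V; V_B = 220 × 105/425 = 54.353 V; V_C = 220 × 65/425 = 33.647 V.
P_out = V_A I_A + V_B I_B + V_C I_C = 13.976×2.76 + 54.353×0.250 + 33.647×5.50 = 38.575 + 13.588 + 185.06 = 237.22 W.
Ideal ⇒ P_in = P_out, so I_in = P_out/V_in = 237.22/220 = 1.08 A.

I_in ≈ 1.08 A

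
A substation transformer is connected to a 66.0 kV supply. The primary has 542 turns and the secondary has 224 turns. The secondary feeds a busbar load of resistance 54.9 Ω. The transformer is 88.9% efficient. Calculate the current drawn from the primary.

I_p ≈ 231 A

V_s = 66000 × 224/542 = 27277 V.
I_s = V_s/R = 27277/54.9 = 496.84 A.
P_out = V_s I_s = 27277 × 496.84 = 1.3552×10^7 W.
P_in = P_out/η = 1.3552×10^7/0.889 = 1.5244×10^7 W.
I_p = P_in/V_p = 1.5244×10^7/66000 = 231 A.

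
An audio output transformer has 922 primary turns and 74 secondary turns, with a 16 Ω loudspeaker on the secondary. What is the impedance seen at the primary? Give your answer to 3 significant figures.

Z_p ≈ 2480 Ω

Z_p = (N_p/N_s)² × Z_s = (922/74)² × 16 = 2480 Ω.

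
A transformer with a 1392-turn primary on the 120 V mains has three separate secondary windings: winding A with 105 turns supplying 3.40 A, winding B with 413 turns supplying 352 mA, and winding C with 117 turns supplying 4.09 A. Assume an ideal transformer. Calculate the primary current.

V_A = 120 × 105/1392 = 9.0517 V; V_B = 120 × 413/1392 = 35.603 V; V_C = 120 × 117/1392 = 10.086 V.
P_out = V_A I_A + V_B I_B + V_C I_C = 9.0517×3.40 + 35.603×0.352 + 10.086×4.09 = 30.776 + 12.532 + 41.253 = 84.561 W.
Ideal ⇒ P_in = P_out, so I_p = P_out/V_p = 84.561/120 = 0.705 A.

I_p ≈ 0.705 A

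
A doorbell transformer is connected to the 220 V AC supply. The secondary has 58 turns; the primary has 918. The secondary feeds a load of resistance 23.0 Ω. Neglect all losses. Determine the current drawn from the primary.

V_s = V_p × N_s/N_p = 220 × 58/918 = 13.900 V.
I_s = V_s/R = 13.900/23.0 = 0.60434 A.
For an ideal transformer I_p N_p = I_s N_s, so I_p = 0.60434 × 58/918 = 0.0382 A.

I_p ≈ 0.0382 A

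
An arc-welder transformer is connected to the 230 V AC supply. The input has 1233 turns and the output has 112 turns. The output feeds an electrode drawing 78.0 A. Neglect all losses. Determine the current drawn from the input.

For an ideal transformer I_in N_in = I_out N_out, so I_in = 78.0 × 112/1233 = 7.09 A.

I_in ≈ 7.09 A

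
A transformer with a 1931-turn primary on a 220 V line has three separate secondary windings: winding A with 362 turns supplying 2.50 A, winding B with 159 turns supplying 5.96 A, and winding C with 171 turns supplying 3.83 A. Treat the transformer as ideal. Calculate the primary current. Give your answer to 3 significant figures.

I_p ≈ 1.30 A

V_A = 220 × 362/1931 = 41.243 V; V_B = 220 × 159/1931 = 18.115 V; V_C = 220 × 171/1931 = 19.482 V.
P_out = V_A I_A + V_B I_B + V_C I_C = 41.243×2.50 + 18.115×5.96 + 19.482×3.83 = 103.11 + 107.97 + 74.617 = 285.69 W.
Ideal ⇒ P_in = P_out, so I_p = P_out/V_p = 285.69/220 = 1.30 A.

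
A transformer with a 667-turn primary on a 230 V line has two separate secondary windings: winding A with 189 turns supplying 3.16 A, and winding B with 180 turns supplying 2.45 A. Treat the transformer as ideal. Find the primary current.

V_A = 230 × 189/667 = 65.172 V; V_B = 230 × 180/667 = 62.069 V.
P_out = V_A I_A + V_B I_B = 65.172×3.16 + 62.069×2.45 = 205.94 + 152.07 = 358.01 W.
Ideal ⇒ P_in = P_out, so I_p = P_out/V_p = 358.01/230 = 1.56 A.

I_p ≈ 1.56 A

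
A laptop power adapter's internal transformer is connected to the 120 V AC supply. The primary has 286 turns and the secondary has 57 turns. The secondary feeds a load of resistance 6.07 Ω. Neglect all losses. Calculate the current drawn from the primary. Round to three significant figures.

I_p ≈ 0.785 A

V_s = V_p × N_s/N_p = 120 × 57/286 = 23.916 V.
I_s = V_s/R = 23.916/6.07 = 3.9400 A.
For an ideal transformer I_p N_p = I_s N_s, so I_p = 3.9400 × 57/286 = 0.785 A.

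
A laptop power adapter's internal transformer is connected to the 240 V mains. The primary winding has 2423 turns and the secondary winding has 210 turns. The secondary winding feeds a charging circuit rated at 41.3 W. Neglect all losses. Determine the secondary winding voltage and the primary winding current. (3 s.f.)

V_s ≈ 20.8 V, I_p ≈ 0.172 A

V_s = V_p × N_s/N_p = 240 × 210/2423 = 20.801 V.
I_s = P/V_s = 41.3/20.801 = 1.9855 A.
I_p = I_s × N_s/N_p = 1.9855 × 210/2423 = 0.172 A.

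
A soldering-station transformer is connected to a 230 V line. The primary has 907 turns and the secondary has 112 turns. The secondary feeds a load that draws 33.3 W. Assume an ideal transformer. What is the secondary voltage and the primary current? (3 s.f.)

V_s ≈ 28.4 V, I_p ≈ 0.145 A

V_s = V_p × N_s/N_p = 230 × 112/907 = 28.401 V.
I_s = P/V_s = 33.3/28.401 = 1.1725 A.
I_p = I_s × N_s/N_p = 1.1725 × 112/907 = 0.145 A.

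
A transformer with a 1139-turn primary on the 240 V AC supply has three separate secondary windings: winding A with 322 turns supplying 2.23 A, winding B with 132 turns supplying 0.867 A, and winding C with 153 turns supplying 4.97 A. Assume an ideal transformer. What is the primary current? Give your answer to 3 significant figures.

I_p ≈ 1.40 A

V_A = 240 × 322/1139 = 67.849 V; V_B = 240 × 132/1139 = 27.814 V; V_C = 240 × 153/1139 = 32.239 V.
P_out = V_A I_A + V_B I_B + V_C I_C = 67.849×2.23 + 27.814×0.867 + 32.239×4.97 = 151.30 + 24.115 + 160.23 = 335.64 W.
Ideal ⇒ P_in = P_out, so I_p = P_out/V_p = 335.64/240 = 1.40 A.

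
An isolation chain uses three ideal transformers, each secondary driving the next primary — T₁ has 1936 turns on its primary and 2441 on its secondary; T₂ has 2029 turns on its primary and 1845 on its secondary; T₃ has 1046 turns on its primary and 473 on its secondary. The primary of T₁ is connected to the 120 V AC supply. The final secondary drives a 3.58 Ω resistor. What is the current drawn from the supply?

Secondary of T₁: V = 120.00 × 2441/1936 = 151.30 V.
Secondary of T₂: V = 151.30 × 1845/2029 = 137.58 V.
Secondary of T₃: V = 137.58 × 473/1046 = 62.214 V.
I_load = 62.214/3.58 = 17.378 A, so P_out = 62.214 × 17.378 = 1081.2 W.
All ideal ⇒ P_in = P_out, so I_supply = 1081.2/120 = 9.01 A.

I_supply ≈ 9.01 A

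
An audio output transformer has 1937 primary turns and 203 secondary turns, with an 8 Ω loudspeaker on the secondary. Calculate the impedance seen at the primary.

Z_p = (N_p/N_s)² × Z_s = (1937/203)² × 8 = 728 Ω.

Z_p ≈ 728 Ω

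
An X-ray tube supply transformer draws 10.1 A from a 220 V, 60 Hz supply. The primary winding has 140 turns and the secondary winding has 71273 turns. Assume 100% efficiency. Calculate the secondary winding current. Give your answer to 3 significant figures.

I_s ≈ 0.0198 A

I_s/I_p = N_p/N_s, so I_s = 10.1 × 140/71273 = 0.0198 A.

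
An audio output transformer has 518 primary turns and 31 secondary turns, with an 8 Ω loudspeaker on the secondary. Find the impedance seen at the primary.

Z_p = (N_p/N_s)² × Z_s = (518/31)² × 8 = 2230 Ω.

Z_p ≈ 2230 Ω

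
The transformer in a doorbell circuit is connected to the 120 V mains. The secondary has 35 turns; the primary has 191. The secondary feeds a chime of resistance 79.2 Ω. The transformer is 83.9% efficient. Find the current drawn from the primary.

I_p ≈ 0.0606 A

V_s = 120 × 35/191 = 21.990 V.
I_s = V_s/R = 21.990/79.2 = 0.27765 A.
P_out = V_s I_s = 21.990 × 0.27765 = 6.1053 W.
P_in = P_out/η = 6.1053/0.839 = 7.2769 W.
I_p = P_in/V_p = 7.2769/120 = 0.0606 A.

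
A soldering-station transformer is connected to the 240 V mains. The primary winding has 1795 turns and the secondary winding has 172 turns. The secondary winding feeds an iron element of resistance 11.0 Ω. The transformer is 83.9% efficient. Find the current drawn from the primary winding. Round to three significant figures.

I_p ≈ 0.239 A

V_s = 240 × 172/1795 = 22.997 V.
I_s = V_s/R = 22.997/11.0 = 2.0907 A.
P_out = V_s I_s = 22.997 × 2.0907 = 48.079 W.
P_in = P_out/η = 48.079/0.839 = 57.305 W.
I_p = P_in/V_p = 57.305/240 = 0.239 A.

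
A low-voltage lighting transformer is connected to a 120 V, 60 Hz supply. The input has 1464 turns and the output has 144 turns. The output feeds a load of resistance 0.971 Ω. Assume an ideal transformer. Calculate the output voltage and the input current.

V_out ≈ 11.8 V, I_in ≈ 1.20 A

V_out = V_in × N_out/N_in = 120 × 144/1464 = 11.803 V.
I_out = V_out/R = 11.803/0.971 = 12.156 A.
I_in = I_out × N_out/N_in = 12.156 × 144/1464 = 1.20 A.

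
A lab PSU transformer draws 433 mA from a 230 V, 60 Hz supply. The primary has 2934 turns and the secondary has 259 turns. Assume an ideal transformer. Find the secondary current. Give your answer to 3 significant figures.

I_s/I_p = N_p/N_s, so I_s = 0.433 × 2934/259 = 4.91 A.

I_s ≈ 4.91 A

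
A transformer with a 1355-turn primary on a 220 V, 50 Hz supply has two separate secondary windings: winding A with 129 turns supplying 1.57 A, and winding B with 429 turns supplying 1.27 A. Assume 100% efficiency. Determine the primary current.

V_A = 220 × 129/1355 = 20.945 V; V_B = 220 × 429/1355 = 69.653 V.
P_out = V_A I_A + V_B I_B = 20.945×1.57 + 69.653×1.27 = 32.883 + 88.459 = 121.34 W.
Ideal ⇒ P_in = P_out, so I_p = P_out/V_p = 121.34/220 = 0.552 A.

I_p ≈ 0.552 A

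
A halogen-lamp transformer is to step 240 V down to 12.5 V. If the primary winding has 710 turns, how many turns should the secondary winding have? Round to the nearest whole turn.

N_s = 37 turns

N_s/N_p = V_s/V_p, so N_s = 710 × 12.5/240 = 37.0 ≈ 37 turns.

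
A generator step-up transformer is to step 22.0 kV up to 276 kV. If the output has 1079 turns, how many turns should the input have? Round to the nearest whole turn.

N_in/N_out = V_in/V_out, so N_in = 1079 × 22000/276000 = 86.0 ≈ 86 turns.

N_in = 86 turns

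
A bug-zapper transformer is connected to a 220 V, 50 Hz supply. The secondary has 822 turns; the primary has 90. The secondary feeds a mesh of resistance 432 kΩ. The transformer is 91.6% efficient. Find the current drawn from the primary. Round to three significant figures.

I_p ≈ 0.0464 A

V_s = 220 × 822/90 = 2009.3 V.
I_s = V_s/R = 2009.3/432000 = 0.0046512 A.
P_out = V_s I_s = 2009.3 × 0.0046512 = 9.3459 W.
P_in = P_out/η = 9.3459/0.916 = 10.203 W.
I_p = P_in/V_p = 10.203/220 = 0.0464 A.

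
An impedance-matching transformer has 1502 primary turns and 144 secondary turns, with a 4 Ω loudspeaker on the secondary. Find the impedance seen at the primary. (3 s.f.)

Z_p ≈ 435 Ω

Z_p = (N_p/N_s)² × Z_s = (1502/144)² × 4 = 435 Ω.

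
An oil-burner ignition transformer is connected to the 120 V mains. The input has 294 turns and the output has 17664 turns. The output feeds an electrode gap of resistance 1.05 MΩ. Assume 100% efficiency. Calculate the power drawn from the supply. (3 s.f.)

P ≈ 49.5 W

V_out = V_in × N_out/N_in = 120 × 17664/294 = 7209.8 V.
I_out = V_out/R = 7209.8/(1.05×10^6) = 0.0068665 A.
I_in = I_out × N_out/N_in = 0.0068665 × 17664/294 = 0.41255 A.
P = V_in I_in = 120 × 0.41255 = 49.5 W.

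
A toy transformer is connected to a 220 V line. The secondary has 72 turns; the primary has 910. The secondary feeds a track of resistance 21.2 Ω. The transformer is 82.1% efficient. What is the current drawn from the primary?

I_p ≈ 0.0791 A

V_s = 220 × 72/910 = 17.407 V.
I_s = V_s/R = 17.407/21.2 = 0.82107 A.
P_out = V_s I_s = 17.407 × 0.82107 = 14.292 W.
P_in = P_out/η = 14.292/0.821 = 17.408 W.
I_p = P_in/V_p = 17.408/220 = 0.0791 A.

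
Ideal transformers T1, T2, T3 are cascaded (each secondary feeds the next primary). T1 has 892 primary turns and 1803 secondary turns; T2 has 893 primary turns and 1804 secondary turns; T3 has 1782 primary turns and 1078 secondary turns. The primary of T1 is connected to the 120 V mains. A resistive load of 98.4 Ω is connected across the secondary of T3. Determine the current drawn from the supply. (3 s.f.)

I_supply ≈ 7.44 A

After T1: V = 120.00 × 1803/892 = 242.56 V.
After T2: V = 242.56 × 1804/893 = 490.00 V.
After T3: V = 490.00 × 1078/1782 = 296.42 V.
I_load = 296.42/98.4 = 3.0124 A, so P_out = 296.42 × 3.0124 = 892.94 W.
All ideal ⇒ P_in = P_out, so I_supply = 892.94/120 = 7.44 A.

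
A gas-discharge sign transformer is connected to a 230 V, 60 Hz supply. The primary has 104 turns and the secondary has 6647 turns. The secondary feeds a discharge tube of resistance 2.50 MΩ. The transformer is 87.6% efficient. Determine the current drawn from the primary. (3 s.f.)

I_p ≈ 0.429 A

V_s = 230 × 6647/104 = 14700 V.
I_s = V_s/R = 14700/(2.50×10^6) = 0.0058800 A.
P_out = V_s I_s = 14700 × 0.0058800 = 86.437 W.
P_in = P_out/η = 86.437/0.876 = 98.673 W.
I_p = P_in/V_p = 98.673/230 = 0.429 A.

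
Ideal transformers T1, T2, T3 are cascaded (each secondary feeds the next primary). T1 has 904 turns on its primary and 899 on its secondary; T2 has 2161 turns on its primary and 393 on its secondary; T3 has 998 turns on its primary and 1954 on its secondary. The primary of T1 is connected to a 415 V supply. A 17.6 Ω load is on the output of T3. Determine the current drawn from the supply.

Secondary of T1: V = 415.00 × 899/904 = 412.70 V.
Secondary of T2: V = 412.70 × 393/2161 = 75.055 V.
Secondary of T3: V = 75.055 × 1954/998 = 146.95 V.
I_load = 146.95/17.6 = 8.3495 A, so P_out = 146.95 × 8.3495 = 1227.0 W.
All ideal ⇒ P_in = P_out, so I_supply = 1227.0/415 = 2.96 A.

I_supply ≈ 2.96 A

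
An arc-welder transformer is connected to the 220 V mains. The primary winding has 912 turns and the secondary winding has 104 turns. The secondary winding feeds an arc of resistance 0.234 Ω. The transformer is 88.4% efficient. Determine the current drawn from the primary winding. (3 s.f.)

V_s = 220 × 104/912 = 25.088 V.
I_s = V_s/R = 25.088/0.234 = 107.21 A.
P_out = V_s I_s = 25.088 × 107.21 = 2689.7 W.
P_in = P_out/η = 2689.7/0.884 = 3042.7 W.
I_p = P_in/V_p = 3042.7/220 = 13.8 A.

I_p ≈ 13.8 A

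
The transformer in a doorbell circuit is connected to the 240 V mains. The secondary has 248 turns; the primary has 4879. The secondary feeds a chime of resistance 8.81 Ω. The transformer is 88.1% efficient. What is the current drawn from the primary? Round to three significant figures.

V_s = 240 × 248/4879 = 12.199 V.
I_s = V_s/R = 12.199/8.81 = 1.3847 A.
P_out = V_s I_s = 12.199 × 1.3847 = 16.892 W.
P_in = P_out/η = 16.892/0.881 = 19.174 W.
I_p = P_in/V_p = 19.174/240 = 0.0799 A.

I_p ≈ 0.0799 A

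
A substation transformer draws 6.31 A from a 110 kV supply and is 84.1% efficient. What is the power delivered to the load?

P_in = V_p I_p = 110000 × 6.31 = 694100 W.
P_out = η P_in = 0.841 × 694100 = 584000 W.

P_out ≈ 584000 W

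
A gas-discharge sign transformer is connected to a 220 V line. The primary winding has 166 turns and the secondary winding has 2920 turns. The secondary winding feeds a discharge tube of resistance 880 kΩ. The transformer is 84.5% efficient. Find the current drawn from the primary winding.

I_p ≈ 0.0915 A

V_s = 220 × 2920/166 = 3869.9 V.
I_s = V_s/R = 3869.9/880000 = 0.0043976 A.
P_out = V_s I_s = 3869.9 × 0.0043976 = 17.018 W.
P_in = P_out/η = 17.018/0.845 = 20.140 W.
I_p = P_in/V_p = 20.140/220 = 0.0915 A.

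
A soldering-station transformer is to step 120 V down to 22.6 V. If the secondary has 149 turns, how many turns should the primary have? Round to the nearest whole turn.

N_p/N_s = V_p/V_s, so N_p = 149 × 120/22.6 = 791.2 ≈ 791 turns.

N_p = 791 turns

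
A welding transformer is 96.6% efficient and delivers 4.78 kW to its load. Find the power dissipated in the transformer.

P_loss ≈ 168 W

P_in = P_out/η = 4780/0.966 = 4948.24 W.
P_loss = P_in − P_out = 4948.24 − 4780 = 168 W.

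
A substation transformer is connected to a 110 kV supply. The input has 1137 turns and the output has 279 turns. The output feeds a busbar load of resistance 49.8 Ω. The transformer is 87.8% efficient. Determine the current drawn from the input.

V_out = 110000 × 279/1137 = 26992 V.
I_out = V_out/R = 26992/49.8 = 542.01 A.
P_out = V_out I_out = 26992 × 542.01 = 1.4630×10^7 W.
P_in = P_out/η = 1.4630×10^7/0.878 = 1.6663×10^7 W.
I_in = P_in/V_in = 1.6663×10^7/110000 = 151 A.

I_in ≈ 151 A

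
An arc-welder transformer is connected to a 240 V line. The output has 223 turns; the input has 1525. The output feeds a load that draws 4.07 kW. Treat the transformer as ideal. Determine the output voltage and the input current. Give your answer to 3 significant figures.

V_out ≈ 35.1 V, I_in ≈ 17.0 A

V_out = V_in × N_out/N_in = 240 × 223/1525 = 35.095 V.
I_out = P/V_out = 4070/35.095 = 115.97 A.
I_in = I_out × N_out/N_in = 115.97 × 223/1525 = 17.0 A.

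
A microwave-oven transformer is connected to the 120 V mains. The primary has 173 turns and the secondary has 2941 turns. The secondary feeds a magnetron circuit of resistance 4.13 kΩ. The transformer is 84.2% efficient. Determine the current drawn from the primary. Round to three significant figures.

I_p ≈ 9.97 A

V_s = 120 × 2941/173 = 2040.0 V.
I_s = V_s/R = 2040.0/4130 = 0.49395 A.
P_out = V_s I_s = 2040.0 × 0.49395 = 1007.7 W.
P_in = P_out/η = 1007.7/0.842 = 1196.7 W.
I_p = P_in/V_p = 1196.7/120 = 9.97 A.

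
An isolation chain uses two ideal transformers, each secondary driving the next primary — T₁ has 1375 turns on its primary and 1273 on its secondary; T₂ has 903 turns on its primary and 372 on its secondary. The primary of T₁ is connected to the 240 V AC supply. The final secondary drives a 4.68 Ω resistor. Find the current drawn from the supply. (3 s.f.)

I_supply ≈ 7.46 A

After T₁: V = 240.00 × 1273/1375 = 222.20 V.
After T₂: V = 222.20 × 372/903 = 91.536 V.
I_load = 91.536/4.68 = 19.559 A, so P_out = 91.536 × 19.559 = 1790.4 W.
All ideal ⇒ P_in = P_out, so I_supply = 1790.4/240 = 7.46 A.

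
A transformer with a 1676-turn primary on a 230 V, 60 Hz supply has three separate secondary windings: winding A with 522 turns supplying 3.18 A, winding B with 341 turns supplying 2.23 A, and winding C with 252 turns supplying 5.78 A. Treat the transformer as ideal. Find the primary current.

V_A = 230 × 522/1676 = 71.635 V; V_B = 230 × 341/1676 = 46.796 V; V_C = 230 × 252/1676 = 34.582 V.
P_out = V_A I_A + V_B I_B + V_C I_C = 71.635×3.18 + 46.796×2.23 + 34.582×5.78 = 227.80 + 104.35 + 199.89 = 532.04 W.
Ideal ⇒ P_in = P_out, so I_p = P_out/V_p = 532.04/230 = 2.31 A.

I_p ≈ 2.31 A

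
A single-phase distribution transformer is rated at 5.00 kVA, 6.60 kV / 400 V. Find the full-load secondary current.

I_s = S/V_s = 5000/400 = 12.5 A.

I_s ≈ 12.5 A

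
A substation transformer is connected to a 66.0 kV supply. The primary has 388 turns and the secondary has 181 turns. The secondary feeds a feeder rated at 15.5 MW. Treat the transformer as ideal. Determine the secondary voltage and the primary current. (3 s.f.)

V_s ≈ 30800 V, I_p ≈ 235 A

V_s = V_p × N_s/N_p = 66000 × 181/388 = 30789 V.
I_s = P/V_s = 1.55×10^7/30789 = 503.43 A.
I_p = I_s × N_s/N_p = 503.43 × 181/388 = 235 A.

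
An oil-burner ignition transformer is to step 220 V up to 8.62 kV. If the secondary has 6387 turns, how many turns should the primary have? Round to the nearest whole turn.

N_p/N_s = V_p/V_s, so N_p = 6387 × 220/8620 = 163.0 ≈ 163 turns.

N_p = 163 turns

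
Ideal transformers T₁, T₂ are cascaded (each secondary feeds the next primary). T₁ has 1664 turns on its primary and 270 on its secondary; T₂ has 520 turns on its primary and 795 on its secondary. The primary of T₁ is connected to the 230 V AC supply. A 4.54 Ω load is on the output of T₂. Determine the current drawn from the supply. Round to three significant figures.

I_supply ≈ 3.12 A

Secondary of T₁: V = 230.00 × 270/1664 = 37.320 V.
Secondary of T₂: V = 37.320 × 795/520 = 57.056 V.
I_load = 57.056/4.54 = 12.567 A, so P_out = 57.056 × 12.567 = 717.05 W.
All ideal ⇒ P_in = P_out, so I_supply = 717.05/230 = 3.12 A.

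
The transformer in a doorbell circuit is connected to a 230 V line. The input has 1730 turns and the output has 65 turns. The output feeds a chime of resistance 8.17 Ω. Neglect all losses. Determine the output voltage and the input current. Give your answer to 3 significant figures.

V_out = V_in × N_out/N_in = 230 × 65/1730 = 8.6416 V.
I_out = V_out/R = 8.6416/8.17 = 1.0577 A.
I_in = I_out × N_out/N_in = 1.0577 × 65/1730 = 0.0397 A.

V_out ≈ 8.64 V, I_in ≈ 0.0397 A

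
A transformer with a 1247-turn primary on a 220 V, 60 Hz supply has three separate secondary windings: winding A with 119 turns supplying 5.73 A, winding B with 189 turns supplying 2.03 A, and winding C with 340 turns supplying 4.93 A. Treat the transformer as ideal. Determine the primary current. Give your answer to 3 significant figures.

V_A = 220 × 119/1247 = 20.994 V; V_B = 220 × 189/1247 = 33.344 V; V_C = 220 × 340/1247 = 59.984 V.
P_out = V_A I_A + V_B I_B + V_C I_C = 20.994×5.73 + 33.344×2.03 + 59.984×4.93 = 120.30 + 67.688 + 295.72 = 483.71 W.
Ideal ⇒ P_in = P_out, so I_p = P_out/V_p = 483.71/220 = 2.20 A.

I_p ≈ 2.20 A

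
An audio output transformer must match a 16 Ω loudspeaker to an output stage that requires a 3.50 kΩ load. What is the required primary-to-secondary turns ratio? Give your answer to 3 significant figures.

Z_p/Z_s = (N_p/N_s)², so N_p/N_s = √(3500/16) = √219 = 14.8.

N_p/N_s ≈ 14.8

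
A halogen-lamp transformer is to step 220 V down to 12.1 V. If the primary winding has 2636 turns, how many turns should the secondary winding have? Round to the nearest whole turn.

N_s/N_p = V_s/V_p, so N_s = 2636 × 12.1/220 = 145.0 ≈ 145 turns.

N_s = 145 turns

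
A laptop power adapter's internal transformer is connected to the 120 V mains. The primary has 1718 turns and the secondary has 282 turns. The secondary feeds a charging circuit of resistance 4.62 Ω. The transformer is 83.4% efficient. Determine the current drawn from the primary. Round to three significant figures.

I_p ≈ 0.839 A

V_s = 120 × 282/1718 = 19.697 V.
I_s = V_s/R = 19.697/4.62 = 4.2635 A.
P_out = V_s I_s = 19.697 × 4.2635 = 83.979 W.
P_in = P_out/η = 83.979/0.834 = 100.69 W.
I_p = P_in/V_p = 100.69/120 = 0.839 A.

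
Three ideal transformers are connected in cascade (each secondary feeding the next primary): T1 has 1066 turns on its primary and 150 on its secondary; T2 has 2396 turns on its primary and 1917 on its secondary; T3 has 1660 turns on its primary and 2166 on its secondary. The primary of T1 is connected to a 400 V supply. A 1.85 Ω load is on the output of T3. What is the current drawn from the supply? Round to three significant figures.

Secondary of T1: V = 400.00 × 150/1066 = 56.285 V.
Secondary of T2: V = 56.285 × 1917/2396 = 45.033 V.
Secondary of T3: V = 45.033 × 2166/1660 = 58.760 V.
I_load = 58.760/1.85 = 31.762 A, so P_out = 58.760 × 31.762 = 1866.3 W.
All ideal ⇒ P_in = P_out, so I_supply = 1866.3/400 = 4.67 A.

I_supply ≈ 4.67 A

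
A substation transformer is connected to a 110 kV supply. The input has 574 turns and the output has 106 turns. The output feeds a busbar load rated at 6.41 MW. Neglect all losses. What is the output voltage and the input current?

V_out = V_in × N_out/N_in = 110000 × 106/574 = 20314 V.
I_out = P/V_out = 6.41×10^6/20314 = 315.55 A.
I_in = I_out × N_out/N_in = 315.55 × 106/574 = 58.3 A.

V_out ≈ 20300 V, I_in ≈ 58.3 A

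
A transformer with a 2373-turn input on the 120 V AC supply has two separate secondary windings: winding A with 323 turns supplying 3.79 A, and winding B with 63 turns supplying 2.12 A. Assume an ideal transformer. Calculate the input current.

V_A = 120 × 323/2373 = 16.334 V; V_B = 120 × 63/2373 = 3.1858 V.
P_out = V_A I_A + V_B I_B = 16.334×3.79 + 3.1858×2.12 = 61.905 + 6.7540 = 68.659 W.
Ideal ⇒ P_in = P_out, so I_in = P_out/V_in = 68.659/120 = 0.572 A.

I_in ≈ 0.572 A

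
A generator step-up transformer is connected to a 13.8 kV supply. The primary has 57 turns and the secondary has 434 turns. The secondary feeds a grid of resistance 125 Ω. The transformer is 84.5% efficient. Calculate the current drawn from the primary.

I_p ≈ 7570 A

V_s = 13800 × 434/57 = 105070 V.
I_s = V_s/R = 105070/125 = 840.59 A.
P_out = V_s I_s = 105070 × 840.59 = 8.8324×10^7 W.
P_in = P_out/η = 8.8324×10^7/0.845 = 1.0453×10^8 W.
I_p = P_in/V_p = 1.0453×10^8/13800 = 7570 A.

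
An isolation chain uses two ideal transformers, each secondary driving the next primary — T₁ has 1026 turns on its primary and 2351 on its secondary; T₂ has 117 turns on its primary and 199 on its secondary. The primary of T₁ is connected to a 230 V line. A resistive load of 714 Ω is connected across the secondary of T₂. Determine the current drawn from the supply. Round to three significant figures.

I_supply ≈ 4.89 A

After T₁: V = 230.00 × 2351/1026 = 527.03 V.
After T₂: V = 527.03 × 199/117 = 896.40 V.
I_load = 896.40/714 = 1.2555 A, so P_out = 896.40 × 1.2555 = 1125.4 W.
All ideal ⇒ P_in = P_out, so I_supply = 1125.4/230 = 4.89 A.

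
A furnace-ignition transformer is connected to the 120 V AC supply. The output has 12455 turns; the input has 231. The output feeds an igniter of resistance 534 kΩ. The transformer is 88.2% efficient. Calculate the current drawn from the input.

I_in ≈ 0.741 A

V_out = 120 × 12455/231 = 6470.1 V.
I_out = V_out/R = 6470.1/534000 = 0.012116 A.
P_out = V_out I_out = 6470.1 × 0.012116 = 78.394 W.
P_in = P_out/η = 78.394/0.882 = 88.882 W.
I_in = P_in/V_in = 88.882/120 = 0.741 A.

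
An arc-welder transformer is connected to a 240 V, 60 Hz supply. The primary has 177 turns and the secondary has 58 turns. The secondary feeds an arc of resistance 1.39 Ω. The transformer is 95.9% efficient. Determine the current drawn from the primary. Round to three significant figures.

V_s = 240 × 58/177 = 78.644 V.
I_s = V_s/R = 78.644/1.39 = 56.578 A.
P_out = V_s I_s = 78.644 × 56.578 = 4449.6 W.
P_in = P_out/η = 4449.6/0.959 = 4639.8 W.
I_p = P_in/V_p = 4639.8/240 = 19.3 A.

I_p ≈ 19.3 A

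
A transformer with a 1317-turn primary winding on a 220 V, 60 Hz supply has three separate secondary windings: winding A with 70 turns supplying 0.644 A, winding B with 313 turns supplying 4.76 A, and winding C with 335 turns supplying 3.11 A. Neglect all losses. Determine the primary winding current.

I_p ≈ 1.96 A

V_A = 220 × 70/1317 = 11.693 V; V_B = 220 × 313/1317 = 52.285 V; V_C = 220 × 335/1317 = 55.961 V.
P_out = V_A I_A + V_B I_B + V_C I_C = 11.693×0.644 + 52.285×4.76 + 55.961×3.11 = 7.5304 + 248.88 + 174.04 = 430.45 W.
Ideal ⇒ P_in = P_out, so I_p = P_out/V_p = 430.45/220 = 1.96 A.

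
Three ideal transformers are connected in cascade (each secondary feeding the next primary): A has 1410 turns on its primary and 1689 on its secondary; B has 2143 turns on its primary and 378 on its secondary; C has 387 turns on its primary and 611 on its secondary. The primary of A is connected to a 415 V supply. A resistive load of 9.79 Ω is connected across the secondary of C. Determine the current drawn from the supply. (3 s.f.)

I_supply ≈ 4.72 A

Secondary of A: V = 415.00 × 1689/1410 = 497.12 V.
Secondary of B: V = 497.12 × 378/2143 = 87.686 V.
Secondary of C: V = 87.686 × 611/387 = 138.44 V.
I_load = 138.44/9.79 = 14.141 A, so P_out = 138.44 × 14.141 = 1957.6 W.
All ideal ⇒ P_in = P_out, so I_supply = 1957.6/415 = 4.72 A.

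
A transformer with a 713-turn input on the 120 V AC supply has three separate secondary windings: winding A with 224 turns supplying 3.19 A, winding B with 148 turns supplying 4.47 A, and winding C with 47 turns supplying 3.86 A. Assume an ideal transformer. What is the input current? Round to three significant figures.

I_in ≈ 2.18 A

V_A = 120 × 224/713 = 37.700 V; V_B = 120 × 148/713 = 24.909 V; V_C = 120 × 47/713 = 7.9102 V.
P_out = V_A I_A + V_B I_B + V_C I_C = 37.700×3.19 + 24.909×4.47 + 7.9102×3.86 = 120.26 + 111.34 + 30.534 = 262.14 W.
Ideal ⇒ P_in = P_out, so I_in = P_out/V_in = 262.14/120 = 2.18 A.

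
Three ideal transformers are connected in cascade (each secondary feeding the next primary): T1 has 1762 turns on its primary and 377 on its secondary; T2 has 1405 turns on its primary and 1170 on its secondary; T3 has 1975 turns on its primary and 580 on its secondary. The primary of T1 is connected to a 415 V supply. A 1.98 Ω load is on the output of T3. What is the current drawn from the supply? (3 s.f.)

I_supply ≈ 0.574 A

Secondary of T1: V = 415.00 × 377/1762 = 88.794 V.
Secondary of T2: V = 88.794 × 1170/1405 = 73.942 V.
Secondary of T3: V = 73.942 × 580/1975 = 21.715 V.
I_load = 21.715/1.98 = 10.967 A, so P_out = 21.715 × 10.967 = 238.15 W.
All ideal ⇒ P_in = P_out, so I_supply = 238.15/415 = 0.574 A.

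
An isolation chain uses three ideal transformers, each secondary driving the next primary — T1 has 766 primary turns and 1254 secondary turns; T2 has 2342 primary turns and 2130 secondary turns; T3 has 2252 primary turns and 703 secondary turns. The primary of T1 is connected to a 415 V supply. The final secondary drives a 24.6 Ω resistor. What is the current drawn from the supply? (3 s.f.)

I_supply ≈ 3.64 A

Secondary of T1: V = 415.00 × 1254/766 = 679.39 V.
Secondary of T2: V = 679.39 × 2130/2342 = 617.89 V.
Secondary of T3: V = 617.89 × 703/2252 = 192.88 V.
I_load = 192.88/24.6 = 7.8408 A, so P_out = 192.88 × 7.8408 = 1512.4 W.
All ideal ⇒ P_in = P_out, so I_supply = 1512.4/415 = 3.64 A.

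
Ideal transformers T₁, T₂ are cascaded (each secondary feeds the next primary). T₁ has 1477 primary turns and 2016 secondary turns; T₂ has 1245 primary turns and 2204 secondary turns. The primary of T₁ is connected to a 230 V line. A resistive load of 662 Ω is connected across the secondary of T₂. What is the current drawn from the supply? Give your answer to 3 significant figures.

After T₁: V = 230.00 × 2016/1477 = 313.93 V.
After T₂: V = 313.93 × 2204/1245 = 555.75 V.
I_load = 555.75/662 = 0.83950 A, so P_out = 555.75 × 0.83950 = 466.55 W.
All ideal ⇒ P_in = P_out, so I_supply = 466.55/230 = 2.03 A.

I_supply ≈ 2.03 A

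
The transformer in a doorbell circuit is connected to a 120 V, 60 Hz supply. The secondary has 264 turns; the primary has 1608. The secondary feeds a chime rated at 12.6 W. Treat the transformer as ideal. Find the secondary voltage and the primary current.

V_s ≈ 19.7 V, I_p ≈ 0.105 A

V_s = V_p × N_s/N_p = 120 × 264/1608 = 19.701 V.
I_s = P/V_s = 12.6/19.701 = 0.63955 A.
I_p = I_s × N_s/N_p = 0.63955 × 264/1608 = 0.105 A.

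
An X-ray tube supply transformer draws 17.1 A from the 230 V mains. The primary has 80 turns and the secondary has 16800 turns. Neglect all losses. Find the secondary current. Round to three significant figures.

I_s ≈ 0.0814 A

I_s/I_p = N_p/N_s, so I_s = 17.1 × 80/16800 = 0.0814 A.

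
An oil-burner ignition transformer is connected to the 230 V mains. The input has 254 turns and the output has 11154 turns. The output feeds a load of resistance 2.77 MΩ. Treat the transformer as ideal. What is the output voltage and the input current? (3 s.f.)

V_out = V_in × N_out/N_in = 230 × 11154/254 = 10100 V.
I_out = V_out/R = 10100/(2.77×10^6) = 0.0036462 A.
I_in = I_out × N_out/N_in = 0.0036462 × 11154/254 = 0.160 A.

V_out ≈ 10100 V, I_in ≈ 0.160 A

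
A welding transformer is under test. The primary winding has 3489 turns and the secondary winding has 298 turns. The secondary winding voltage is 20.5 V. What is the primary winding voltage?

V_p ≈ 240 V

V_p/V_s = N_p/N_s, so V_p = 20.5 × 3489/298 = 240 V.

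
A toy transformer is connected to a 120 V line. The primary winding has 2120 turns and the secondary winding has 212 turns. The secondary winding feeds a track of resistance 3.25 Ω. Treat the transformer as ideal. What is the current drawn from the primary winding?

V_s = V_p × N_s/N_p = 120 × 212/2120 = 12.000 V.
I_s = V_s/R = 12.000/3.25 = 3.6923 A.
For an ideal transformer I_p N_p = I_s N_s, so I_p = 3.6923 × 212/2120 = 0.369 A.

I_p ≈ 0.369 A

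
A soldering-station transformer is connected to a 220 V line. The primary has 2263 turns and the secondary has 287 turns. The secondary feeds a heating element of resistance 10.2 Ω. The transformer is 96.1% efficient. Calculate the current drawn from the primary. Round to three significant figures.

V_s = 220 × 287/2263 = 27.901 V.
I_s = V_s/R = 27.901/10.2 = 2.7354 A.
P_out = V_s I_s = 27.901 × 2.7354 = 76.320 W.
P_in = P_out/η = 76.320/0.961 = 79.418 W.
I_p = P_in/V_p = 79.418/220 = 0.361 A.

I_p ≈ 0.361 A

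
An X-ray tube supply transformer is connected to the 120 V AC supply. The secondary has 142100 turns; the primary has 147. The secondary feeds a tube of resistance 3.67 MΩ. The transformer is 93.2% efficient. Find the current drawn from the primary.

V_s = 120 × 142100/147 = 116000 V.
I_s = V_s/R = 116000/(3.67×10^6) = 0.031608 A.
P_out = V_s I_s = 116000 × 0.031608 = 3666.5 W.
P_in = P_out/η = 3666.5/0.932 = 3934.0 W.
I_p = P_in/V_p = 3934.0/120 = 32.8 A.

I_p ≈ 32.8 A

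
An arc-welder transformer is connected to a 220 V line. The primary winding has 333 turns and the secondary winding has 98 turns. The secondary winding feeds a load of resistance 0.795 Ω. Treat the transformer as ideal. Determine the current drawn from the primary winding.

V_s = V_p × N_s/N_p = 220 × 98/333 = 64.745 V.
I_s = V_s/R = 64.745/0.795 = 81.440 A.
For an ideal transformer I_p N_p = I_s N_s, so I_p = 81.440 × 98/333 = 24.0 A.

I_p ≈ 24.0 A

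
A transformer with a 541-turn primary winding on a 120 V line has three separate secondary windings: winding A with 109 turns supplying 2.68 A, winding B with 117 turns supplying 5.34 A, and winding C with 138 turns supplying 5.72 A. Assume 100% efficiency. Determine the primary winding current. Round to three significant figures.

I_p ≈ 3.15 A

V_A = 120 × 109/541 = 24.177 V; V_B = 120 × 117/541 = 25.952 V; V_C = 120 × 138/541 = 30.610 V.
P_out = V_A I_A + V_B I_B + V_C I_C = 24.177×2.68 + 25.952×5.34 + 30.610×5.72 = 64.796 + 138.58 + 175.09 = 378.47 W.
Ideal ⇒ P_in = P_out, so I_p = P_out/V_p = 378.47/120 = 3.15 A.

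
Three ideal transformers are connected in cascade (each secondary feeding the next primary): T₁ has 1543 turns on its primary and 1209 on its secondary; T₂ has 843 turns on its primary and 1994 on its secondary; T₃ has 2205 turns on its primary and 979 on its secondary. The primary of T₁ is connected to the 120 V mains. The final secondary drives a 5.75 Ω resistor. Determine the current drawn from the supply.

I_supply ≈ 14.1 A

Secondary of T₁: V = 120.00 × 1209/1543 = 94.025 V.
Secondary of T₂: V = 94.025 × 1994/843 = 222.40 V.
Secondary of T₃: V = 222.40 × 979/2205 = 98.745 V.
I_load = 98.745/5.75 = 17.173 A, so P_out = 98.745 × 17.173 = 1695.7 W.
All ideal ⇒ P_in = P_out, so I_supply = 1695.7/120 = 14.1 A.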